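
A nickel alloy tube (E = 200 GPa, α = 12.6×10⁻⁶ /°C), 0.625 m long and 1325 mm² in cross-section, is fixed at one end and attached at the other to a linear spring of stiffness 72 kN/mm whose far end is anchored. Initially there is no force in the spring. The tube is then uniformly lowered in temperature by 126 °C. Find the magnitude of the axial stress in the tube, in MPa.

If the spring were absent the tube would shorten by αΔT L = 12.6×10⁻⁶ × 126 × 625 = 0.9922 mm.
With a force P in the spring, the elastic change of the tube is PL/(AE) and that of the spring is P/k; compatibility requires their sum to equal δ_free.
P [ L/(AE) + 1/k ] = δ_free → P [ 625/(1325×200×10³) + 1/(72×10³) ] = 0.9922.
P = 0.9922 / 1.625×10⁻⁵ = 61070 N.
σ = P/A = 61070/1325 = 46.09 MPa.

σ ≈ 46.1 MPa (tensile)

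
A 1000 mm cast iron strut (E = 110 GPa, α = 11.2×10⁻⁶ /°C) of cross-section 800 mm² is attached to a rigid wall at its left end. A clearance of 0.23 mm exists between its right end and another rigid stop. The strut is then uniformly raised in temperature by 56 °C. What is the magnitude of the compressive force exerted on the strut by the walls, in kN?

P ≈ 35 kN

If the wall were absent the strut would grow by αΔT L = 11.2×10⁻⁶ × 56 × 1000 = 0.6272 mm.
After closing the 0.23 mm clearance, 0.6272 − 0.23 = 0.3972 mm of expansion remains to be suppressed by the wall.
Compatibility: PL/(AE) = 0.3972 mm, so σ = P/A = E × (0.3972/1000) = 43.69 MPa.
P = σA = 43.69 × 800 = 34.95 kN.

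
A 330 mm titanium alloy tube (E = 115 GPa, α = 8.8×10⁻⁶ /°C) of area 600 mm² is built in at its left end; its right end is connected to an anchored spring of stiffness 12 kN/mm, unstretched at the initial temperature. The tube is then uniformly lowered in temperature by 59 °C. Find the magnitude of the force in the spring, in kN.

Free thermal contraction: δ_free = αΔT L = 8.8×10⁻⁶ × 59 × 330 = 0.1713 mm.
Let P be the tensile force in the spring. The tube extends elastically by PL/(AE) and the spring stretches by P/k; together these equal δ_free.
So P = δ_free / [L/(AE) + 1/k] = 0.1713 / [ 330/(600×115×10³) + 1/(12×10³) ].
P = 0.1713 / 8.812×10⁻⁵ = 1944 N.

P ≈ 1.94 kN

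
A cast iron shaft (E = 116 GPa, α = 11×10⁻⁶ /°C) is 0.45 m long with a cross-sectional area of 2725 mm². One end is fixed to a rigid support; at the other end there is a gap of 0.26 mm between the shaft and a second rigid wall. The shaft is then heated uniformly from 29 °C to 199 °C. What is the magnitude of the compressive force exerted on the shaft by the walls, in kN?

Unrestrained expansion: δ_free = αΔT L = 11×10⁻⁶ × 170 × 450 = 0.8415 mm.
This exceeds the 0.26 mm gap, so the wall pushes back. The portion of expansion that must be recovered elastically is δ_free − gap = 0.8415 − 0.26 = 0.5815 mm.
So σ = E(δ_free − g)/L = 116×10³ × 0.5815/450 = 149.9 MPa.
Force on the wall = σA = 149.9 × 2725 mm² = 408.5 kN.

P ≈ 408 kN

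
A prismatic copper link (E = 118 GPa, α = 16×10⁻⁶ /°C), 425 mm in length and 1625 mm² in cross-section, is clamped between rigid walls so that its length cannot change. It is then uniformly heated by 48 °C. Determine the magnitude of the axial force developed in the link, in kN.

With zero net strain, σ = E·αΔT = 118 GPa × 16×10⁻⁶ × 48 = 90.62 MPa.
Axial force P = σA = 90.62 × 1625 = 147300 N = 147.3 kN, compressive.

P ≈ 147 kN (compressive)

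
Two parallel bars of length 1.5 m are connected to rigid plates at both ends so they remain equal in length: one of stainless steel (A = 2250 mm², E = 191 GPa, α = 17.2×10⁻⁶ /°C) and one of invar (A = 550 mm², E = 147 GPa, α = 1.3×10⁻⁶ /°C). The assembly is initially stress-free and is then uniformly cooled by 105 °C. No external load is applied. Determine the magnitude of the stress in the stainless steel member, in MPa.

Equilibrium of a rigid end plate with no external load gives equal and opposite internal forces ±P in the two members. Since α_{stainless steel} > α_{invar}, cooling drives the stainless steel into tension and the invar into compression.
Equating the net (thermal + elastic) strains gives |α₁ − α₂|·ΔT = P·[1/(A₁E₁) + 1/(A₂E₂)].
|α₁ − α₂|·ΔT = 15.9×10⁻⁶ × 105 = 0.001669.
1/(A₁E₁) + 1/(A₂E₂) = 1/(2250×191×10³) + 1/(550×147×10³) = 1.47×10⁻⁸ N⁻¹.
So P = 0.001669 / 1.47×10⁻⁸ = 113.6 kN.
σ_{stainless steel} = P/A₁ = 113600/2250 = 50.49 MPa, tensile.

σ ≈ 50.5 MPa (tensile)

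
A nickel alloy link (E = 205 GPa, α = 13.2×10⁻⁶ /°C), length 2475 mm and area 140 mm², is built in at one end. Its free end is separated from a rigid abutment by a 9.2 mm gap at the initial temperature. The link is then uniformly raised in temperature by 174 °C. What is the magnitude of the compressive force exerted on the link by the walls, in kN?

If the wall were absent the link would grow by αΔT L = 13.2×10⁻⁶ × 174 × 2475 = 5.685 mm.
This is smaller than the 9.2 mm clearance, so the link expands freely without reaching the stop — the stress is zero.

P ≈ 0 kN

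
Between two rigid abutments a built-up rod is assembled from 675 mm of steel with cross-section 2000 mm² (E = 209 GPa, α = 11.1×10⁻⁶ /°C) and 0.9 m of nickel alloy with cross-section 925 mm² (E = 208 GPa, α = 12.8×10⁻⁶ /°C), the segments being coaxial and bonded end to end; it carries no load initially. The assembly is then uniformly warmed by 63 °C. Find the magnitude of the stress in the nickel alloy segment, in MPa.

σ ≈ 206 MPa (compressive)

Free thermal expansion of the whole bar: Σ αᵢΔT Lᵢ = 11.1×10⁻⁶×63×675 + 12.8×10⁻⁶×63×900 = 1.198 mm.
The walls prevent any net length change, so an axial force P (same in every segment) develops. Compatibility: P · Σ Lᵢ/(AᵢEᵢ) = δ_free.
The series flexibility is Σ Lᵢ/(AᵢEᵢ) = 675/(2000×209×10³) + 900/(925×208×10³) = 6.293×10⁻⁶ mm/N.
So P = 1.198 / 6.293×10⁻⁶ = 190.3 kN, compressive.
σ_{nickel alloy} = P / A = 190300 / 925 = 205.8 MPa.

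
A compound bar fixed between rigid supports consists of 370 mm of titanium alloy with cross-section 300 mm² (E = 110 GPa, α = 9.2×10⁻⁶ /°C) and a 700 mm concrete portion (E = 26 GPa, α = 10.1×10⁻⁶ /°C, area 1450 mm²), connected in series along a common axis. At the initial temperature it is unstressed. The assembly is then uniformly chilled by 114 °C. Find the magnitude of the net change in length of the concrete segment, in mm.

|ΔL| ≈ 0.0615 mm

Free thermal contraction of the whole bar: Σ αᵢΔT Lᵢ = 9.2×10⁻⁶×114×370 + 10.1×10⁻⁶×114×700 = 1.194 mm.
The rigid supports impose zero overall length change; the single axial force P common to all segments must satisfy P Σ Lᵢ/(AᵢEᵢ) = δ_free.
Σ Lᵢ/(AᵢEᵢ) = 370/(300×110×10³) + 700/(1450×26×10³) = 2.978×10⁻⁵ mm/N.
Hence P = δ_free / Σ(L/AE) = 1.194/2.978×10⁻⁵ = 40.1 kN (tensile).
For the concrete segment, free thermal change = 10.1×10⁻⁶×114×700 = 0.806 mm and elastic change from P = 40100×700/(1450×26×10³) = 0.7445 mm; these oppose, so the net change is 0.0615 mm (segment shortens).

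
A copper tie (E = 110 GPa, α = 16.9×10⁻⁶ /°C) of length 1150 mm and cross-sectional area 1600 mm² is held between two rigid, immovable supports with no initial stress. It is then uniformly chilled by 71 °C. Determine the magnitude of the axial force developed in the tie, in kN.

P ≈ 211 kN (tensile)

The ends cannot move, so σ = EαΔT = 110×10³ × 16.9×10⁻⁶ × 71 = 132 MPa.
Axial force P = σA = 132 × 1600 = 211200 N = 211.2 kN, tensile.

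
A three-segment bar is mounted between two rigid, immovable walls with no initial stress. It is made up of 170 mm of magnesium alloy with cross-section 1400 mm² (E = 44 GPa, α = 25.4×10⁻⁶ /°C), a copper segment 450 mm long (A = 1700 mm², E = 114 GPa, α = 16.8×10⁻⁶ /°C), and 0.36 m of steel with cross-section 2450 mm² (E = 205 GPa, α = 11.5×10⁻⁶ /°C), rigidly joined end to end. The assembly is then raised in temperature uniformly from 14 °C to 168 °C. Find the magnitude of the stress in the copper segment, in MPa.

Free thermal expansion of the whole bar: Σ αᵢΔT Lᵢ = 25.4×10⁻⁶×154×170 + 16.8×10⁻⁶×154×450 + 11.5×10⁻⁶×154×360 = 2.467 mm.
The rigid supports impose zero overall length change; the single axial force P common to all segments must satisfy P Σ Lᵢ/(AᵢEᵢ) = δ_free.
Σ Lᵢ/(AᵢEᵢ) = 170/(1400×44×10³) + 450/(1700×114×10³) + 360/(2450×205×10³) = 5.798×10⁻⁶ mm/N.
So P = 2.467 / 5.798×10⁻⁶ = 425.4 kN, compressive.
σ_{copper} = P / A = 425400 / 1700 = 250.2 MPa.

σ ≈ 250 MPa (compressive)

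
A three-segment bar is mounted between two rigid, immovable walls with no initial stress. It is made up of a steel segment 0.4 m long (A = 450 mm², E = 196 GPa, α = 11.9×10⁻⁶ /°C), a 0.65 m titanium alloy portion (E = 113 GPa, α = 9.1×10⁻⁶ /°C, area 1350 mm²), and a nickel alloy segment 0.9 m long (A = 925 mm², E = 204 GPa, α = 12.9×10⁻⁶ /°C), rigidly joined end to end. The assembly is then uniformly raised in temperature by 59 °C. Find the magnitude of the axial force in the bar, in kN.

P ≈ 96.9 kN (compressive)

If the supports were absent, the total length change would be Σ αᵢΔT Lᵢ = 11.9×10⁻⁶×59×400 + 9.1×10⁻⁶×59×650 + 12.9×10⁻⁶×59×900 = 1.315 mm.
Since the ends are fixed, an axial force P builds up, equal in every segment, with P · Σ Lᵢ/(AᵢEᵢ) = δ_free.
The series flexibility is Σ Lᵢ/(AᵢEᵢ) = 400/(450×196×10³) + 650/(1350×113×10³) + 900/(925×204×10³) = 1.357×10⁻⁵ mm/N.
So P = 1.315 / 1.357×10⁻⁵ = 96.92 kN, compressive.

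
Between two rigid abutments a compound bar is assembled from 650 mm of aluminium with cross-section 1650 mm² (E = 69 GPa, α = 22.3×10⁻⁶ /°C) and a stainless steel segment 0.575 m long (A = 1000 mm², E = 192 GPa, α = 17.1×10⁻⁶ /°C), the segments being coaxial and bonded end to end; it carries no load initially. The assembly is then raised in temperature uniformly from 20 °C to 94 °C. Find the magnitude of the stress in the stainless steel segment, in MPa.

With the walls removed the bar would change length by δ_free = Σ αᵢΔT Lᵢ = 22.3×10⁻⁶×74×650 + 17.1×10⁻⁶×74×575 = 1.8 mm.
The rigid supports impose zero overall length change; the single axial force P common to all segments must satisfy P Σ Lᵢ/(AᵢEᵢ) = δ_free.
Σ Lᵢ/(AᵢEᵢ) = 650/(1650×69×10³) + 575/(1000×192×10³) = 8.704×10⁻⁶ mm/N.
So P = 1.8 / 8.704×10⁻⁶ = 206.8 kN, compressive.
σ_{stainless steel} = P / A = 206800 / 1000 = 206.8 MPa.

σ ≈ 207 MPa (compressive)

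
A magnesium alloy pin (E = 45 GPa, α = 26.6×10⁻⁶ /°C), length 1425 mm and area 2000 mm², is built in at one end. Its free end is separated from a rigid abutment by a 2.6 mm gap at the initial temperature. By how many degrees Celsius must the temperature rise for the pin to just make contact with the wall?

The gap closes when αΔT L = 2.6 mm, since the pin is still unstressed at that instant.
ΔT = 2.6 / (26.6×10⁻⁶ × 1425) = 68.59 °C.

ΔT ≈ 68.6 °C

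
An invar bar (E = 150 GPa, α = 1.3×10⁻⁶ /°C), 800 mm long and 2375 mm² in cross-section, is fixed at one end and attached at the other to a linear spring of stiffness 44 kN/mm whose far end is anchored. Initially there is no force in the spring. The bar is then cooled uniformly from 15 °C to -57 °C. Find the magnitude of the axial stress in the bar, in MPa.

The unrestrained thermal change is αΔT L = 1.3×10⁻⁶ × 72 × 800 = 0.07488 mm.
Let P be the tensile force in the spring. The bar extends elastically by PL/(AE) and the spring stretches by P/k; together these equal δ_free.
So P = δ_free / [L/(AE) + 1/k] = 0.07488 / [ 800/(2375×150×10³) + 1/(44×10³) ].
P = 0.07488 / 2.497×10⁻⁵ = 2998 N.
σ = P/A = 2998/2375 = 1.263 MPa.

σ ≈ 1.26 MPa (tensile)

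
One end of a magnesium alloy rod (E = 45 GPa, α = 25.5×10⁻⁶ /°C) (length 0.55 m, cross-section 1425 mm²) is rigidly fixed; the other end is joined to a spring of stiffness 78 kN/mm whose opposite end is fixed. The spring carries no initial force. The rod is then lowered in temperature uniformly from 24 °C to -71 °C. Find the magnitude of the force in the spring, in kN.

Free thermal contraction: δ_free = αΔT L = 25.5×10⁻⁶ × 95 × 550 = 1.332 mm.
With a force P in the spring, the elastic change of the rod is PL/(AE) and that of the spring is P/k; compatibility requires their sum to equal δ_free.
P [ L/(AE) + 1/k ] = δ_free → P [ 550/(1425×45×10³) + 1/(78×10³) ] = 1.332.
P = 1.332 / 2.14×10⁻⁵ = 62270 N.

P ≈ 62.3 kN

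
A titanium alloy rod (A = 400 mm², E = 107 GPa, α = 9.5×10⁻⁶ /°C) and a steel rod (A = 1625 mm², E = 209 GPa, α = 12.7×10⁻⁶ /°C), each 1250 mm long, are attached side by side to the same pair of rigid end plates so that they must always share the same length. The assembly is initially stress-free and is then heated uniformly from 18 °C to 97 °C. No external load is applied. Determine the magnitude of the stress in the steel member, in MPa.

σ ≈ 5.91 MPa (compressive)

The steel has the larger α, so on heating it would change length more than the titanium alloy if both were free. The rigid plates force a common final length, so the steel is put into compression and the titanium alloy into tension, with equal and opposite forces P (no external load).
Compatibility of the two members (thermal + elastic change equal): (α₁ − α₂)ΔT = P·[1/(A₁E₁) + 1/(A₂E₂)].
|α₁ − α₂|·ΔT = 3.2×10⁻⁶ × 79 = 0.0002528.
1/(A₁E₁) + 1/(A₂E₂) = 1/(400×107×10³) + 1/(1625×209×10³) = 2.631×10⁻⁸ N⁻¹.
P = 0.0002528 / 2.631×10⁻⁸ = 9609 N = 9.609 kN.
σ_{steel} = P/A₂ = 9609/1625 = 5.913 MPa, compressive.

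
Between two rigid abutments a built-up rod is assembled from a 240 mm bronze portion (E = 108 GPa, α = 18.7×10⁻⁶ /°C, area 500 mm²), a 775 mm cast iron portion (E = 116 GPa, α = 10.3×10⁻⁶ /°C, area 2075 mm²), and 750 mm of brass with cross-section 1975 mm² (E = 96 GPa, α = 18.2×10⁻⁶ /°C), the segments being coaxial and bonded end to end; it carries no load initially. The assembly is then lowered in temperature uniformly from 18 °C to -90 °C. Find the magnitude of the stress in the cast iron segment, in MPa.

σ ≈ 117 MPa (tensile)

Free thermal contraction of the whole bar: Σ αᵢΔT Lᵢ = 18.7×10⁻⁶×108×240 + 10.3×10⁻⁶×108×775 + 18.2×10⁻⁶×108×750 = 2.821 mm.
The walls prevent any net length change, so an axial force P (same in every segment) develops. Compatibility: P · Σ Lᵢ/(AᵢEᵢ) = δ_free.
The series flexibility is Σ Lᵢ/(AᵢEᵢ) = 240/(500×108×10³) + 775/(2075×116×10³) + 750/(1975×96×10³) = 1.162×10⁻⁵ mm/N.
So P = 2.821 / 1.162×10⁻⁵ = 242.8 kN, tensile.
σ_{cast iron} = P / A = 242800 / 2075 = 117 MPa.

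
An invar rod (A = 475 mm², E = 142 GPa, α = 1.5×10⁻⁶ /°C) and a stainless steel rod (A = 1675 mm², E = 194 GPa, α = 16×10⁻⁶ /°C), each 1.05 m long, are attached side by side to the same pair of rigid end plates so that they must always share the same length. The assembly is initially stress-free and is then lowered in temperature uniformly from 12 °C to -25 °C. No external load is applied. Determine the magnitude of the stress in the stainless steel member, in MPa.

Equilibrium of a rigid end plate with no external load gives equal and opposite internal forces ±P in the two members. Since α_{stainless steel} > α_{invar}, cooling drives the stainless steel into tension and the invar into compression.
Setting the final lengths equal and cancelling L: (α₁ − α₂)ΔT = P/(A₁E₁) + P/(A₂E₂).
|α₁ − α₂|·ΔT = 14.5×10⁻⁶ × 37 = 0.0005365.
1/(A₁E₁) + 1/(A₂E₂) = 1/(475×142×10³) + 1/(1675×194×10³) = 1.79×10⁻⁸ N⁻¹.
So P = 0.0005365 / 1.79×10⁻⁸ = 29.97 kN.
σ_{stainless steel} = P/A₂ = 29970/1675 = 17.89 MPa, tensile.

σ ≈ 17.9 MPa (tensile)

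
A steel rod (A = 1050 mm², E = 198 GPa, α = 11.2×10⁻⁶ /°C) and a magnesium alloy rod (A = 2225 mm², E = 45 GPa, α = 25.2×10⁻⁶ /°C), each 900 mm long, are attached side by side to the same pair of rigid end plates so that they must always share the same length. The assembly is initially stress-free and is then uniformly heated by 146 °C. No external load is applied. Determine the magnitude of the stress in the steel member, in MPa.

Both members must finish at the same length. With the larger α, the magnesium alloy tends to over-expand; the plates restrain it, putting the magnesium alloy in compression and the steel in tension. With no external load the two internal forces are equal and opposite, magnitude P.
Equating the net (thermal + elastic) strains gives |α₁ − α₂|·ΔT = P·[1/(A₁E₁) + 1/(A₂E₂)].
|α₁ − α₂|·ΔT = 14×10⁻⁶ × 146 = 0.002044.
1/(A₁E₁) + 1/(A₂E₂) = 1/(1050×198×10³) + 1/(2225×45×10³) = 1.48×10⁻⁸ N⁻¹.
P = 0.002044 / 1.48×10⁻⁸ = 138100 N = 138.1 kN.
σ_{steel} = P/A₁ = 138100/1050 = 131.6 MPa, tensile.

σ ≈ 132 MPa (tensile)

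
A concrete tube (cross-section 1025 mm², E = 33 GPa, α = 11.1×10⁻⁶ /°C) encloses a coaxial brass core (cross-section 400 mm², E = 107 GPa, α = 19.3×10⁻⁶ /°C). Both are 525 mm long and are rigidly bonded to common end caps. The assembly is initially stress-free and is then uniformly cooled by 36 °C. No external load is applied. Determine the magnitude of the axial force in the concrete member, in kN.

Both members must finish at the same length. With the larger α, the brass tends to over-contract; the plates restrain it, putting the brass in tension and the concrete in compression. With no external load the two internal forces are equal and opposite, magnitude P.
Setting the final lengths equal and cancelling L: (α₁ − α₂)ΔT = P/(A₁E₁) + P/(A₂E₂).
|α₁ − α₂|·ΔT = 8.2×10⁻⁶ × 36 = 0.0002952.
1/(A₁E₁) + 1/(A₂E₂) = 1/(1025×33×10³) + 1/(400×107×10³) = 5.293×10⁻⁸ N⁻¹.
So P = 0.0002952 / 5.293×10⁻⁸ = 5.577 kN.

P ≈ 5.58 kN (compressive in the concrete)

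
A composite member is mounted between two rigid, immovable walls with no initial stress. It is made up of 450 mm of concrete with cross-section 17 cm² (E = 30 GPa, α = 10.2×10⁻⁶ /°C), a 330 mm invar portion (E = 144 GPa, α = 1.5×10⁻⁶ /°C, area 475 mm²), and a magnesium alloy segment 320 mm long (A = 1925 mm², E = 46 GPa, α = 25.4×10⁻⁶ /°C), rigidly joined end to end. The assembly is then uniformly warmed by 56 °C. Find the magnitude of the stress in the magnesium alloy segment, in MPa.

σ ≈ 22.3 MPa (compressive)

If the supports were absent, the total length change would be Σ αᵢΔT Lᵢ = 10.2×10⁻⁶×56×450 + 1.5×10⁻⁶×56×330 + 25.4×10⁻⁶×56×320 = 0.7399 mm.
The walls prevent any net length change, so an axial force P (same in every segment) develops. Compatibility: P · Σ Lᵢ/(AᵢEᵢ) = δ_free.
Σ Lᵢ/(AᵢEᵢ) = 450/(1700×30×10³) + 330/(475×144×10³) + 320/(1925×46×10³) = 1.726×10⁻⁵ mm/N.
So P = 0.7399 / 1.726×10⁻⁵ = 42.86 kN, compressive.
σ_{magnesium alloy} = P / A = 42860 / 1925 = 22.27 MPa.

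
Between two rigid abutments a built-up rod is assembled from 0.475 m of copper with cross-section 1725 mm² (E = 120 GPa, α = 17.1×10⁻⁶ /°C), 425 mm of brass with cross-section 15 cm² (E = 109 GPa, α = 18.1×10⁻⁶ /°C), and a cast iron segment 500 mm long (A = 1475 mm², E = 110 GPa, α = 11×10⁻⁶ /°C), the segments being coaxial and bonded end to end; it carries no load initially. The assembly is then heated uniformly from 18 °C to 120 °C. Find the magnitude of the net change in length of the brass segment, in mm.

With the walls removed the bar would change length by δ_free = Σ αᵢΔT Lᵢ = 17.1×10⁻⁶×102×475 + 18.1×10⁻⁶×102×425 + 11×10⁻⁶×102×500 = 2.174 mm.
The walls prevent any net length change, so an axial force P (same in every segment) develops. Compatibility: P · Σ Lᵢ/(AᵢEᵢ) = δ_free.
The series flexibility is Σ Lᵢ/(AᵢEᵢ) = 475/(1725×120×10³) + 425/(1500×109×10³) + 500/(1475×110×10³) = 7.976×10⁻⁶ mm/N.
Hence P = δ_free / Σ(L/AE) = 2.174/7.976×10⁻⁶ = 272.6 kN (compressive).
For the brass segment, free thermal change = 18.1×10⁻⁶×102×425 = 0.7846 mm and elastic change from P = 272600×425/(1500×109×10³) = 0.7086 mm; these oppose, so the net change is 0.0761 mm (segment lengthens).

|ΔL| ≈ 0.0761 mm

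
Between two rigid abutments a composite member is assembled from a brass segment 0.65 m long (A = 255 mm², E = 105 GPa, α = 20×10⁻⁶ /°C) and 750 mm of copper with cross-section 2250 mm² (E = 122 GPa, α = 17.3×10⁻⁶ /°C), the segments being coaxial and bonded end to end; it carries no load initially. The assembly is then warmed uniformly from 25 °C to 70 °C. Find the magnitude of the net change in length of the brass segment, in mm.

If the supports were absent, the total length change would be Σ αᵢΔT Lᵢ = 20×10⁻⁶×45×650 + 17.3×10⁻⁶×45×750 = 1.169 mm.
The walls prevent any net length change, so an axial force P (same in every segment) develops. Compatibility: P · Σ Lᵢ/(AᵢEᵢ) = δ_free.
Σ Lᵢ/(AᵢEᵢ) = 650/(255×105×10³) + 750/(2250×122×10³) = 2.701×10⁻⁵ mm/N.
P = 1.169 / 2.701×10⁻⁵ = 43280 N = 43.28 kN, compressive.
For the brass segment, free thermal change = 20×10⁻⁶×45×650 = 0.585 mm and elastic change from P = 43280×650/(255×105×10³) = 1.051 mm; these oppose, so the net change is 0.466 mm (segment shortens).

|ΔL| ≈ 0.466 mm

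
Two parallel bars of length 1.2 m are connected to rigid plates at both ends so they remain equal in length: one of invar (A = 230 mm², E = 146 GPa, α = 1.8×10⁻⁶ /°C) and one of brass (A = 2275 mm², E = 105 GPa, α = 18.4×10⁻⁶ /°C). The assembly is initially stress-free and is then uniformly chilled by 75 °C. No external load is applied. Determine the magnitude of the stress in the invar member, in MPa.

Equilibrium of a rigid end plate with no external load gives equal and opposite internal forces ±P in the two members. Since α_{brass} > α_{invar}, cooling drives the brass into tension and the invar into compression.
Compatibility of the two members (thermal + elastic change equal): (α₁ − α₂)ΔT = P·[1/(A₁E₁) + 1/(A₂E₂)].
|α₁ − α₂|·ΔT = 16.6×10⁻⁶ × 75 = 0.001245.
1/(A₁E₁) + 1/(A₂E₂) = 1/(230×146×10³) + 1/(2275×105×10³) = 3.397×10⁻⁸ N⁻¹.
P = 0.001245 / 3.397×10⁻⁸ = 36650 N = 36.65 kN.
σ_{invar} = P/A₁ = 36650/230 = 159.4 MPa, compressive.

σ ≈ 159 MPa (compressive)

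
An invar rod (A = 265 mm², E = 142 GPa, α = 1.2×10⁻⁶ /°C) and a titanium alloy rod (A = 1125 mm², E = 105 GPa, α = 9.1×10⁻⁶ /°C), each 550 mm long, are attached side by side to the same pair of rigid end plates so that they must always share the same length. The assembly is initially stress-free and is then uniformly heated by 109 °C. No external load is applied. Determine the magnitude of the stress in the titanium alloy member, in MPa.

σ ≈ 21.8 MPa (compressive)

Equilibrium of a rigid end plate with no external load gives equal and opposite internal forces ±P in the two members. Since α_{titanium alloy} > α_{invar}, heating drives the titanium alloy into compression and the invar into tension.
Compatibility of the two members (thermal + elastic change equal): (α₁ − α₂)ΔT = P·[1/(A₁E₁) + 1/(A₂E₂)].
|α₁ − α₂|·ΔT = 7.9×10⁻⁶ × 109 = 0.0008611.
1/(A₁E₁) + 1/(A₂E₂) = 1/(265×142×10³) + 1/(1125×105×10³) = 3.504×10⁻⁸ N⁻¹.
P = 0.0008611 / 3.504×10⁻⁸ = 24570 N = 24.57 kN.
σ_{titanium alloy} = P/A₂ = 24570/1125 = 21.84 MPa, compressive.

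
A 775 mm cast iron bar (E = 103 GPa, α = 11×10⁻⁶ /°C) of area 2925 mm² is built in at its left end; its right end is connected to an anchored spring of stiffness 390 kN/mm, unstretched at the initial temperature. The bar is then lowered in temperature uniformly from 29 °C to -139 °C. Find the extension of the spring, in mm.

δ ≈ 0.715 mm

The unrestrained thermal change is αΔT L = 11×10⁻⁶ × 168 × 775 = 1.432 mm.
Let P be the tensile force in the spring. The bar extends elastically by PL/(AE) and the spring stretches by P/k; together these equal δ_free.
P [ L/(AE) + 1/k ] = δ_free → P [ 775/(2925×103×10³) + 1/(390×10³) ] = 1.432.
P = 1.432 / 5.137×10⁻⁶ = 278800 N.
Spring extension = P/k = 278800/(390×10³) = 0.7149 mm.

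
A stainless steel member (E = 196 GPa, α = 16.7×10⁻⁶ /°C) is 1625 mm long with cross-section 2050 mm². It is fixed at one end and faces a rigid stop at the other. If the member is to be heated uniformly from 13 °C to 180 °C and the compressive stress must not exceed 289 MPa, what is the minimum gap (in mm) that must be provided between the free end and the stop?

g ≈ 2.14 mm

With no wall the member would lengthen by αΔT L = 16.7×10⁻⁶ × 167 × 1625 = 4.532 mm.
A stress of 289 MPa corresponds to the wall pushing the member back by σL/E = 289×1625/(196×10³) = 2.396 mm.
The gap must absorb the remainder: g_min = 4.532 − 2.396 = 2.136 mm.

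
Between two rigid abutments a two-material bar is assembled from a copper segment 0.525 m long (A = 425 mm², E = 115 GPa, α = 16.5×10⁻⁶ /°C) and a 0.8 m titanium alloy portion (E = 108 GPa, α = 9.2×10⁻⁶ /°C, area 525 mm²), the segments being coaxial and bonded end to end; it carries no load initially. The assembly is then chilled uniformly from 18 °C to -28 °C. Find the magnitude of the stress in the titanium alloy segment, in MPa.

σ ≈ 56.5 MPa (tensile)

If the supports were absent, the total length change would be Σ αᵢΔT Lᵢ = 16.5×10⁻⁶×46×525 + 9.2×10⁻⁶×46×800 = 0.737 mm.
The rigid supports impose zero overall length change; the single axial force P common to all segments must satisfy P Σ Lᵢ/(AᵢEᵢ) = δ_free.
Σ Lᵢ/(AᵢEᵢ) = 525/(425×115×10³) + 800/(525×108×10³) = 2.485×10⁻⁵ mm/N.
P = 0.737 / 2.485×10⁻⁵ = 29660 N = 29.66 kN, tensile.
σ_{titanium alloy} = P / A = 29660 / 525 = 56.49 MPa.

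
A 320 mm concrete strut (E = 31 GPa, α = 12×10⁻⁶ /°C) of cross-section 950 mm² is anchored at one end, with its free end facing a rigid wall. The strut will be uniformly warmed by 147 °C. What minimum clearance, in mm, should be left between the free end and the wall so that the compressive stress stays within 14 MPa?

With no wall the strut would lengthen by αΔT L = 12×10⁻⁶ × 147 × 320 = 0.5645 mm.
A stress of 14 MPa corresponds to the wall pushing the strut back by σL/E = 14×320/(31×10³) = 0.1445 mm.
The gap must absorb the remainder: g_min = 0.5645 − 0.1445 = 0.42 mm.

g ≈ 0.42 mm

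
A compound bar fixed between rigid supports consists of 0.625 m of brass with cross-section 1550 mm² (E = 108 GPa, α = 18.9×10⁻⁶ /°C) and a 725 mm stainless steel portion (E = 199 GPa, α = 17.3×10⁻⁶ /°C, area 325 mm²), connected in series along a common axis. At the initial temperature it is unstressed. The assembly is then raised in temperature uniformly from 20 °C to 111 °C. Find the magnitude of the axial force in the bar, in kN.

Free thermal expansion of the whole bar: Σ αᵢΔT Lᵢ = 18.9×10⁻⁶×91×625 + 17.3×10⁻⁶×91×725 = 2.216 mm.
Since the ends are fixed, an axial force P builds up, equal in every segment, with P · Σ Lᵢ/(AᵢEᵢ) = δ_free.
The series flexibility is Σ Lᵢ/(AᵢEᵢ) = 625/(1550×108×10³) + 725/(325×199×10³) = 1.494×10⁻⁵ mm/N.
Hence P = δ_free / Σ(L/AE) = 2.216/1.494×10⁻⁵ = 148.3 kN (compressive).

P ≈ 148 kN (compressive)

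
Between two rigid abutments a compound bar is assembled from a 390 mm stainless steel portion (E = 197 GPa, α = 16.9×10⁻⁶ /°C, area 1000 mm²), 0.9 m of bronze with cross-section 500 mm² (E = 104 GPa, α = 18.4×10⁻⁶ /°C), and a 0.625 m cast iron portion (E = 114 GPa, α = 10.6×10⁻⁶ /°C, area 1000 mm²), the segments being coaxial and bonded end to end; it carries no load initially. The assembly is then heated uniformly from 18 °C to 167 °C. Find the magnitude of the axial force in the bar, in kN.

P ≈ 179 kN (compressive)

With the walls removed the bar would change length by δ_free = Σ αᵢΔT Lᵢ = 16.9×10⁻⁶×149×390 + 18.4×10⁻⁶×149×900 + 10.6×10⁻⁶×149×625 = 4.437 mm.
The walls prevent any net length change, so an axial force P (same in every segment) develops. Compatibility: P · Σ Lᵢ/(AᵢEᵢ) = δ_free.
Σ Lᵢ/(AᵢEᵢ) = 390/(1000×197×10³) + 900/(500×104×10³) + 625/(1000×114×10³) = 2.477×10⁻⁵ mm/N.
So P = 4.437 / 2.477×10⁻⁵ = 179.1 kN, compressive.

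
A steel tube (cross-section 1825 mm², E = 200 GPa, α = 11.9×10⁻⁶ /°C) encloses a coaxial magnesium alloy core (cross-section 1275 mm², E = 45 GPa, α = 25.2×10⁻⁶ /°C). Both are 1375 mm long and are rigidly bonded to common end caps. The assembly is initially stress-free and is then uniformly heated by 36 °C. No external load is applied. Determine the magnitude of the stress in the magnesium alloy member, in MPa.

σ ≈ 18.6 MPa (compressive)

Both members must finish at the same length. With the larger α, the magnesium alloy tends to over-expand; the plates restrain it, putting the magnesium alloy in compression and the steel in tension. With no external load the two internal forces are equal and opposite, magnitude P.
Compatibility of the two members (thermal + elastic change equal): (α₁ − α₂)ΔT = P·[1/(A₁E₁) + 1/(A₂E₂)].
|α₁ − α₂|·ΔT = 13.3×10⁻⁶ × 36 = 0.0004788.
1/(A₁E₁) + 1/(A₂E₂) = 1/(1825×200×10³) + 1/(1275×45×10³) = 2.017×10⁻⁸ N⁻¹.
So P = 0.0004788 / 2.017×10⁻⁸ = 23.74 kN.
σ_{magnesium alloy} = P/A₂ = 23740/1275 = 18.62 MPa, compressive.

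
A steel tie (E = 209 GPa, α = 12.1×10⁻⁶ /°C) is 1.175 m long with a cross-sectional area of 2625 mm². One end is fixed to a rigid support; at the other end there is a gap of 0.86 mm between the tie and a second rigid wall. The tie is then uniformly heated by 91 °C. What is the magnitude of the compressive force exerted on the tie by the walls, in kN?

Unrestrained expansion: δ_free = αΔT L = 12.1×10⁻⁶ × 91 × 1175 = 1.294 mm.
This exceeds the 0.86 mm gap, so the wall pushes back. The portion of expansion that must be recovered elastically is δ_free − gap = 1.294 − 0.86 = 0.4338 mm.
That suppressed elongation corresponds to σ = E·Δ/L = 209×10³ × 0.4338/1175 = 77.16 MPa.
Force on the wall = σA = 77.16 × 2625 mm² = 202.5 kN.

P ≈ 203 kN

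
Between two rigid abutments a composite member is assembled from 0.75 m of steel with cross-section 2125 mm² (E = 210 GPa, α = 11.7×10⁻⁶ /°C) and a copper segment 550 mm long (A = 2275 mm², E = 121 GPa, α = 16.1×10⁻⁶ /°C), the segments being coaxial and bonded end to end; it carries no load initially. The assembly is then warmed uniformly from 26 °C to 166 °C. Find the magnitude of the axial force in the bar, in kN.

With the walls removed the bar would change length by δ_free = Σ αᵢΔT Lᵢ = 11.7×10⁻⁶×140×750 + 16.1×10⁻⁶×140×550 = 2.468 mm.
Since the ends are fixed, an axial force P builds up, equal in every segment, with P · Σ Lᵢ/(AᵢEᵢ) = δ_free.
The series flexibility is Σ Lᵢ/(AᵢEᵢ) = 750/(2125×210×10³) + 550/(2275×121×10³) = 3.679×10⁻⁶ mm/N.
Hence P = δ_free / Σ(L/AE) = 2.468/3.679×10⁻⁶ = 670.9 kN (compressive).

P ≈ 671 kN (compressive)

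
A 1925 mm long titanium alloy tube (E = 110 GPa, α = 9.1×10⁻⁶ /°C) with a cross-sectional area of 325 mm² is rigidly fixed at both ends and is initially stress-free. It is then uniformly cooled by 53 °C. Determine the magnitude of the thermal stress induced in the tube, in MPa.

σ ≈ 53.1 MPa (tensile)

With length fixed, the mechanical strain must cancel the thermal strain αΔT = 9.1×10⁻⁶ × 53 = 482.3×10⁻⁶.
Hence σ = E·αΔT = 110×10³ × 482.3×10⁻⁶ = 53.05 MPa, tensile.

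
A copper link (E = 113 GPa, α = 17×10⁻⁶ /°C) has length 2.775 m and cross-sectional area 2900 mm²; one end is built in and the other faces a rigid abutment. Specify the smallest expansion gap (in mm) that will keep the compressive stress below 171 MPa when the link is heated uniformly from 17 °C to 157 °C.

Free expansion if unrestrained: δ_free = αΔT L = 17×10⁻⁶ × 140 × 2775 = 6.605 mm.
At the allowable stress the elastic shortening the wall may impose is σL/E = 171 × 2775 / (113×10³) = 4.199 mm.
The gap must absorb the remainder: g_min = 6.605 − 4.199 = 2.405 mm.

g ≈ 2.41 mm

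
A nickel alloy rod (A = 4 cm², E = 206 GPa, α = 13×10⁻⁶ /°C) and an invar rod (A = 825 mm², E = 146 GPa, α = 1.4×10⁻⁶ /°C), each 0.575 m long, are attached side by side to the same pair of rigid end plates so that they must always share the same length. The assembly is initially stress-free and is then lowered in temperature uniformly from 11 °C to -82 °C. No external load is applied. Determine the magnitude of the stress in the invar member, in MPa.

The nickel alloy has the larger α, so on cooling it would change length more than the invar if both were free. The rigid plates force a common final length, so the nickel alloy is put into tension and the invar into compression, with equal and opposite forces P (no external load).
Compatibility of the two members (thermal + elastic change equal): (α₁ − α₂)ΔT = P·[1/(A₁E₁) + 1/(A₂E₂)].
|α₁ − α₂|·ΔT = 11.6×10⁻⁶ × 93 = 0.001079.
1/(A₁E₁) + 1/(A₂E₂) = 1/(400×206×10³) + 1/(825×146×10³) = 2.044×10⁻⁸ N⁻¹.
So P = 0.001079 / 2.044×10⁻⁸ = 52.78 kN.
σ_{invar} = P/A₂ = 52780/825 = 63.98 MPa, compressive.

σ ≈ 64 MPa (compressive)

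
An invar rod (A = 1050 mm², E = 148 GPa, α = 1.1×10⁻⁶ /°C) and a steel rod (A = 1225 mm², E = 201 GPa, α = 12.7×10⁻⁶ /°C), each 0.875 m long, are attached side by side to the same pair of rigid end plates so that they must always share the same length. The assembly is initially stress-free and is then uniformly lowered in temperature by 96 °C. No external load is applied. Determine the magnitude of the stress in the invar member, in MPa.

Both members must finish at the same length. With the larger α, the steel tends to over-contract; the plates restrain it, putting the steel in tension and the invar in compression. With no external load the two internal forces are equal and opposite, magnitude P.
Setting the final lengths equal and cancelling L: (α₁ − α₂)ΔT = P/(A₁E₁) + P/(A₂E₂).
|α₁ − α₂|·ΔT = 11.6×10⁻⁶ × 96 = 0.001114.
1/(A₁E₁) + 1/(A₂E₂) = 1/(1050×148×10³) + 1/(1225×201×10³) = 1.05×10⁻⁸ N⁻¹.
P = 0.001114 / 1.05×10⁻⁸ = 106100 N = 106.1 kN.
σ_{invar} = P/A₁ = 106100/1050 = 101 MPa, compressive.

σ ≈ 101 MPa (compressive)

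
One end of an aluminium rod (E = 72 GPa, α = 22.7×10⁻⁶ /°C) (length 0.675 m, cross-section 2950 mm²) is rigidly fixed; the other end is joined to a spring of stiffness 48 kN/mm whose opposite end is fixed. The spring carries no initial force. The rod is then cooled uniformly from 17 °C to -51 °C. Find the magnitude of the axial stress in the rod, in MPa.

σ ≈ 14.7 MPa (tensile)

If the spring were absent the rod would shorten by αΔT L = 22.7×10⁻⁶ × 68 × 675 = 1.042 mm.
With a force P in the spring, the elastic change of the rod is PL/(AE) and that of the spring is P/k; compatibility requires their sum to equal δ_free.
So P = δ_free / [L/(AE) + 1/k] = 1.042 / [ 675/(2950×72×10³) + 1/(48×10³) ].
P = 1.042 / 2.401×10⁻⁵ = 43390 N.
σ = P/A = 43390/2950 = 14.71 MPa.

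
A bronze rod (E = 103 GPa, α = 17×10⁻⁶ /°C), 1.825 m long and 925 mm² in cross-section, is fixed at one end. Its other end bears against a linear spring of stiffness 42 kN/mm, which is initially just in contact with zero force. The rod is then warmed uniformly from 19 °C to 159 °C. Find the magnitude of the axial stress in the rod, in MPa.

If the spring were absent the rod would lengthen by αΔT L = 17×10⁻⁶ × 140 × 1825 = 4.344 mm.
Let P be the compressive force at the spring. The rod shortens elastically by PL/(AE) and the spring compresses by P/k; together these equal δ_free.
So P = δ_free / [L/(AE) + 1/k] = 4.344 / [ 1825/(925×103×10³) + 1/(42×10³) ].
P = 4.344 / 4.296×10⁻⁵ = 101100 N.
σ = P/A = 101100/925 = 109.3 MPa.

σ ≈ 109 MPa (compressive)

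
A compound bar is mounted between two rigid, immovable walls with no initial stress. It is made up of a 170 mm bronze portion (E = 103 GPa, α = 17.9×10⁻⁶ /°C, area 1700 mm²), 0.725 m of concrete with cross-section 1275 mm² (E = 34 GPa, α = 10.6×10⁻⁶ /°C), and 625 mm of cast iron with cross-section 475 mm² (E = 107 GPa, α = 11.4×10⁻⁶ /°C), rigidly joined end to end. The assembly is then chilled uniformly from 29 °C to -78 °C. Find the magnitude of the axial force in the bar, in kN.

If the supports were absent, the total length change would be Σ αᵢΔT Lᵢ = 17.9×10⁻⁶×107×170 + 10.6×10⁻⁶×107×725 + 11.4×10⁻⁶×107×625 = 1.91 mm.
Since the ends are fixed, an axial force P builds up, equal in every segment, with P · Σ Lᵢ/(AᵢEᵢ) = δ_free.
The series flexibility is Σ Lᵢ/(AᵢEᵢ) = 170/(1700×103×10³) + 725/(1275×34×10³) + 625/(475×107×10³) = 2.999×10⁻⁵ mm/N.
P = 1.91 / 2.999×10⁻⁵ = 63690 N = 63.69 kN, tensile.

P ≈ 63.7 kN (tensile)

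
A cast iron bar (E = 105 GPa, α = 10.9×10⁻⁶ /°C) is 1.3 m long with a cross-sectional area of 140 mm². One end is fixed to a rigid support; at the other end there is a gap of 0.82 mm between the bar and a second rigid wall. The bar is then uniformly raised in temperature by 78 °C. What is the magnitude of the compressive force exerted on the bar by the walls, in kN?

P ≈ 3.23 kN

Free thermal elongation = αΔT L = 10.9×10⁻⁶ × 78 × 1300 = 1.105 mm.
The gap closes (δ_free > 0.82 mm) and the wall then resists a further 1.105 − 0.82 = 0.2853 mm of expansion.
So σ = E(δ_free − g)/L = 105×10³ × 0.2853/1300 = 23.04 MPa.
Force on the wall = σA = 23.04 × 140 mm² = 3.226 kN.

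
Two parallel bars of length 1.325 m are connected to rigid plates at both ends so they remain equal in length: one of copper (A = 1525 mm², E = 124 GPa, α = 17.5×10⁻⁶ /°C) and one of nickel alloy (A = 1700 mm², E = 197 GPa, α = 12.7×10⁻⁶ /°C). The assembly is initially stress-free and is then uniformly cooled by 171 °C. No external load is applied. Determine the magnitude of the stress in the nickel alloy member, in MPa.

σ ≈ 58.4 MPa (compressive)

The copper has the larger α, so on cooling it would change length more than the nickel alloy if both were free. The rigid plates force a common final length, so the copper is put into tension and the nickel alloy into compression, with equal and opposite forces P (no external load).
Setting the final lengths equal and cancelling L: (α₁ − α₂)ΔT = P/(A₁E₁) + P/(A₂E₂).
|α₁ − α₂|·ΔT = 4.8×10⁻⁶ × 171 = 0.0008208.
1/(A₁E₁) + 1/(A₂E₂) = 1/(1525×124×10³) + 1/(1700×197×10³) = 8.274×10⁻⁹ N⁻¹.
So P = 0.0008208 / 8.274×10⁻⁹ = 99.2 kN.
σ_{nickel alloy} = P/A₂ = 99200/1700 = 58.35 MPa, compressive.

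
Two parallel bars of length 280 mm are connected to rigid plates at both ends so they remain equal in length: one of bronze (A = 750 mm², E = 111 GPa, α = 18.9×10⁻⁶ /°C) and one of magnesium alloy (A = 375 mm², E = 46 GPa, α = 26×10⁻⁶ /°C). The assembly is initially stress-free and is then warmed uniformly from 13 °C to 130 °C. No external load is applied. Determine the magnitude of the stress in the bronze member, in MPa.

σ ≈ 15.8 MPa (tensile)

The magnesium alloy has the larger α, so on heating it would change length more than the bronze if both were free. The rigid plates force a common final length, so the magnesium alloy is put into compression and the bronze into tension, with equal and opposite forces P (no external load).
Equating the net (thermal + elastic) strains gives |α₁ − α₂|·ΔT = P·[1/(A₁E₁) + 1/(A₂E₂)].
|α₁ − α₂|·ΔT = 7.1×10⁻⁶ × 117 = 0.0008307.
1/(A₁E₁) + 1/(A₂E₂) = 1/(750×111×10³) + 1/(375×46×10³) = 6.998×10⁻⁸ N⁻¹.
So P = 0.0008307 / 6.998×10⁻⁸ = 11.87 kN.
σ_{bronze} = P/A₁ = 11870/750 = 15.83 MPa, tensile.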